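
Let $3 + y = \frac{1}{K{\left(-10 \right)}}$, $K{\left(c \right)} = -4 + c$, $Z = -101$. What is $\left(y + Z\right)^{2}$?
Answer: $\frac{2122849}{196} \approx 10831.0$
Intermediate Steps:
$y = - \frac{43}{14}$ ($y = -3 + \frac{1}{-4 - 10} = -3 + \frac{1}{-14} = -3 - \frac{1}{14} = - \frac{43}{14} \approx -3.0714$)
$\left(y + Z\right)^{2} = \left(- \frac{43}{14} - 101\right)^{2} = \left(- \frac{1457}{14}\right)^{2} = \frac{2122849}{196}$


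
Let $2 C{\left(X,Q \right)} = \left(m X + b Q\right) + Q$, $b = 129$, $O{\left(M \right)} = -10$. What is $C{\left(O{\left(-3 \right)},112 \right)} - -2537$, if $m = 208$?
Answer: $8777$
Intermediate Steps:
$C{\left(X,Q \right)} = 65 Q + 104 X$ ($C{\left(X,Q \right)} = \frac{\left(208 X + 129 Q\right) + Q}{2} = \frac{\left(129 Q + 208 X\right) + Q}{2} = \frac{130 Q + 208 X}{2} = 65 Q + 104 X$)
$C{\left(O{\left(-3 \right)},112 \right)} - -2537 = \left(65 \cdot 112 + 104 \left(-10\right)\right) - -2537 = \left(7280 - 1040\right) + 2537 = 6240 + 2537 = 8777$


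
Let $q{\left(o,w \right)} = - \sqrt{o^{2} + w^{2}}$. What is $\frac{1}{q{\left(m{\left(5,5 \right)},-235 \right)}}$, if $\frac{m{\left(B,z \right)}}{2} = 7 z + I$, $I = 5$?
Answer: $- \frac{\sqrt{2465}}{12325} \approx -0.0040283$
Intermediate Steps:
$m{\left(B,z \right)} = 10 + 14 z$ ($m{\left(B,z \right)} = 2 \left(7 z + 5\right) = 2 \left(5 + 7 z\right) = 10 + 14 z$)
$\frac{1}{q{\left(m{\left(5,5 \right)},-235 \right)}} = \frac{1}{\left(-1\right) \sqrt{\left(10 + 14 \cdot 5\right)^{2} + \left(-235\right)^{2}}} = \frac{1}{\left(-1\right) \sqrt{\left(10 + 70\right)^{2} + 55225}} = \frac{1}{\left(-1\right) \sqrt{80^{2} + 55225}} = \frac{1}{\left(-1\right) \sqrt{6400 + 55225}} = \frac{1}{\left(-1\right) \sqrt{61625}} = \frac{1}{\left(-1\right) 5 \sqrt{2465}} = \frac{1}{\left(-5\right) \sqrt{2465}} = - \frac{\sqrt{2465}}{12325}$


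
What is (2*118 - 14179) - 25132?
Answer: -39075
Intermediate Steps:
(2*118 - 14179) - 25132 = (236 - 14179) - 25132 = -13943 - 25132 = -39075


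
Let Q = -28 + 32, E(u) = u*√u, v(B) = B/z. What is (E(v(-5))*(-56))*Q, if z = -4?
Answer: -140*√5 ≈ -313.05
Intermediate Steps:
v(B) = -B/4 (v(B) = B/(-4) = B*(-¼) = -B/4)
E(u) = u^(3/2)
Q = 4
(E(v(-5))*(-56))*Q = ((-¼*(-5))^(3/2)*(-56))*4 = ((5/4)^(3/2)*(-56))*4 = ((5*√5/8)*(-56))*4 = -35*√5*4 = -140*√5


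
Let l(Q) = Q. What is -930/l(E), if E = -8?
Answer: 465/4 ≈ 116.25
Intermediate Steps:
-930/l(E) = -930/(-8) = -930*(-⅛) = 465/4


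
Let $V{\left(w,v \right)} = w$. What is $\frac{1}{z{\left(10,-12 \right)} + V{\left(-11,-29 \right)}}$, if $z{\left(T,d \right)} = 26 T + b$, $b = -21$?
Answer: $\frac{1}{228} \approx 0.004386$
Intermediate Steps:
$z{\left(T,d \right)} = -21 + 26 T$ ($z{\left(T,d \right)} = 26 T - 21 = -21 + 26 T$)
$\frac{1}{z{\left(10,-12 \right)} + V{\left(-11,-29 \right)}} = \frac{1}{\left(-21 + 26 \cdot 10\right) - 11} = \frac{1}{\left(-21 + 260\right) - 11} = \frac{1}{239 - 11} = \frac{1}{228}$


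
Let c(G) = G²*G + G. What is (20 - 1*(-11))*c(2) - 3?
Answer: 307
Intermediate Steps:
c(G) = G + G³ (c(G) = G³ + G = G + G³)
(20 - 1*(-11))*c(2) - 3 = (20 - 1*(-11))*(2 + 2³) - 3 = (20 + 11)*(2 + 8) - 3 = 31*10 - 3 = 310 - 3 = 307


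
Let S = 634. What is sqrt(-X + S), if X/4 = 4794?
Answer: I*sqrt(18542) ≈ 136.17*I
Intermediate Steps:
X = 19176 (X = 4*4794 = 19176)
sqrt(-X + S) = sqrt(-1*19176 + 634) = sqrt(-19176 + 634) = sqrt(-18542) = I*sqrt(18542)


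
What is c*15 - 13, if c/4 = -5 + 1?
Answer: -253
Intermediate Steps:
c = -16 (c = 4*(-5 + 1) = 4*(-4) = -16)
c*15 - 13 = -16*15 - 13 = -240 - 13 = -253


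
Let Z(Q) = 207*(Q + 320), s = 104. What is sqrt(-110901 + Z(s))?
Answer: I*sqrt(23133) ≈ 152.1*I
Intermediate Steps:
Z(Q) = 66240 + 207*Q (Z(Q) = 207*(320 + Q) = 66240 + 207*Q)
sqrt(-110901 + Z(s)) = sqrt(-110901 + (66240 + 207*104)) = sqrt(-110901 + (66240 + 21528)) = sqrt(-110901 + 87768) = sqrt(-23133) = I*sqrt(23133)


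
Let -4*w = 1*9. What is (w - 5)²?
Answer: 841/16 ≈ 52.563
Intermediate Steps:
w = -9/4 ≈ -2.2500
(w - 5)² = (-9/4 - 5)² = (-29/4)² = 841/16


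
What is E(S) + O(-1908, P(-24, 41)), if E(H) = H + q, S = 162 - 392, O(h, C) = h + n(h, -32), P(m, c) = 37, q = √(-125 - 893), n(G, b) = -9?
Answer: -2147 + I*√1018 ≈ -2147.0 + 31.906*I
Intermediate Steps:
q = I*√1018 (q = √(-1018) = I*√1018 ≈ 31.906*I)
O(h, C) = -9 + h (O(h, C) = h - 9 = -9 + h)
S = -230
E(H) = H + I*√1018
E(S) + O(-1908, P(-24, 41)) = (-230 + I*√1018) + (-9 - 1908) = (-230 + I*√1018) - 1917 = -2147 + I*√1018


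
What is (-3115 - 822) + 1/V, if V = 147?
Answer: -578738/147 ≈ -3937.0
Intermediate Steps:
(-3115 - 822) + 1/V = (-3115 - 822) + 1/147 = -3937 + 1/147 = -578738/147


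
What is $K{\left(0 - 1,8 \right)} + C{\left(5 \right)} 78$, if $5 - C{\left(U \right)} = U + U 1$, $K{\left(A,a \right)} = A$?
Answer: $-391$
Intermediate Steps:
$C{\left(U \right)} = 5 - 2 U$ ($C{\left(U \right)} = 5 - \left(U + U 1\right) = 5 - \left(U + U\right) = 5 - 2 U$)
$K{\left(0 - 1,8 \right)} + C{\left(5 \right)} 78 = \left(0 - 1\right) + \left(5 - 10\right) 78 = -1 + \left(5 - 10\right) 78 = -1 - 390 = -391$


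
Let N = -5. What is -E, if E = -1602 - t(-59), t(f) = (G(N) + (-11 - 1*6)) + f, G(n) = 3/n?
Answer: 7627/5 ≈ 1525.4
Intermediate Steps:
t(f) = -88/5 + f (t(f) = (3/(-5) + (-11 - 1*6)) + f = (3*(-⅕) + (-11 - 6)) + f = (-⅗ - 17) + f = -88/5 + f)
E = -7627/5 (E = -1602 - (-88/5 - 59) = -1602 - 1*(-383/5) = -1602 + 383/5 = -7627/5 ≈ -1525.4)
-E = -1*(-7627/5) = 7627/5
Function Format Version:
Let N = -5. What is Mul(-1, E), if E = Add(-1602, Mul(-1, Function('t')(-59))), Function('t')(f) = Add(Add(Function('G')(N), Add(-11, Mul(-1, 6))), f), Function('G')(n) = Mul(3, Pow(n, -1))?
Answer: Rational(7627, 5) ≈ 1525.4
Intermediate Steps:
Function('t')(f) = Add(Rational(-88, 5), f) (Function('t')(f) = Add(Add(Mul(3, Pow(-5, -1)), Add(-11, Mul(-1, 6))), f) = Add(Add(Mul(3, Rational(-1, 5)), Add(-11, -6)), f) = Add(Add(Rational(-3, 5), -17), f) = Add(Rational(-88, 5), f))
E = Rational(-7627, 5) (E = Add(-1602, Mul(-1, Add(Rational(-88, 5), -59))) = Add(-1602, Mul(-1, Rational(-383, 5))) = Add(-1602, Rational(383, 5)) = Rational(-7627, 5) ≈ -1525.4)
Mul(-1, E) = Mul(-1, Rational(-7627, 5)) = Rational(7627, 5)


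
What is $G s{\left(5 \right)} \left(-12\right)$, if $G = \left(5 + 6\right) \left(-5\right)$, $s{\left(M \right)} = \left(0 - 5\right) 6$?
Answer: $-19800$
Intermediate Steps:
$s{\left(M \right)} = -30$ ($s{\left(M \right)} = \left(-5\right) 6 = -30$)
$G = -55$ ($G = 11 \left(-5\right) = -55$)
$G s{\left(5 \right)} \left(-12\right) = \left(-55\right) \left(-30\right) \left(-12\right) = 1650 \left(-12\right) = -19800$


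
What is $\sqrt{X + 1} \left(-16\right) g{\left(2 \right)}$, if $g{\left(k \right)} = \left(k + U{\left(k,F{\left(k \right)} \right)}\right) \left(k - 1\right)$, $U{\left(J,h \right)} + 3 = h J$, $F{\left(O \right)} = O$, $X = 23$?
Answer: $- 96 \sqrt{6} \approx -235.15$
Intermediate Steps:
$U{\left(J,h \right)} = -3 + J h$ ($U{\left(J,h \right)} = -3 + h J = -3 + J h$)
$g{\left(k \right)} = \left(-1 + k\right) \left(-3 + k + k^{2}\right)$ ($g{\left(k \right)} = \left(k + \left(-3 + k k\right)\right) \left(k - 1\right) = \left(k + \left(-3 + k^{2}\right)\right) \left(-1 + k\right) = \left(-3 + k + k^{2}\right) \left(-1 + k\right) = \left(-1 + k\right) \left(-3 + k + k^{2}\right)$)
$\sqrt{X + 1} \left(-16\right) g{\left(2 \right)} = \sqrt{23 + 1} \left(-16\right) \left(3 + 2^{3} - 8\right) = \sqrt{24} \left(-16\right) \left(3 + 8 - 8\right) = 2 \sqrt{6} \left(-16\right) 3 = - 32 \sqrt{6} \cdot 3 = - 96 \sqrt{6}$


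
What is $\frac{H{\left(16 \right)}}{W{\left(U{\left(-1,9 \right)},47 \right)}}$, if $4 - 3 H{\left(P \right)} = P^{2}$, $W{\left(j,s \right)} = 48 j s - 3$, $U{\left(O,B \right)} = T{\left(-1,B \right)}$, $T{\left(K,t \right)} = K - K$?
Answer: $28$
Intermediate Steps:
$T{\left(K,t \right)} = 0$
$U{\left(O,B \right)} = 0$
$W{\left(j,s \right)} = -3 + 48 j s$ ($W{\left(j,s \right)} = 48 j s - 3 = -3 + 48 j s$)
$H{\left(P \right)} = \frac{4}{3} - \frac{P^{2}}{3}$
$\frac{H{\left(16 \right)}}{W{\left(U{\left(-1,9 \right)},47 \right)}} = \frac{\frac{4}{3} - \frac{16^{2}}{3}}{-3 + 48 \cdot 0 \cdot 47} = \frac{\frac{4}{3} - \frac{256}{3}}{-3 + 0} = \frac{\frac{4}{3} - \frac{256}{3}}{-3} = \left(-84\right) \left(- \frac{1}{3}\right) = 28$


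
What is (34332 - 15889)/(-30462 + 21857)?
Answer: -18443/8605 ≈ -2.1433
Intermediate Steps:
(34332 - 15889)/(-30462 + 21857) = 18443/(-8605) = 18443*(-1/8605) = -18443/8605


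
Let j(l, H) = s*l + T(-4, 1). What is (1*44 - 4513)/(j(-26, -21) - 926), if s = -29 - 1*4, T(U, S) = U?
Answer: 4469/72 ≈ 62.069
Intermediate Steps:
s = -33 (s = -29 - 4 = -33)
j(l, H) = -4 - 33*l (j(l, H) = -33*l - 4 = -4 - 33*l)
(1*44 - 4513)/(j(-26, -21) - 926) = (1*44 - 4513)/((-4 - 33*(-26)) - 926) = (44 - 4513)/((-4 + 858) - 926) = -4469/(854 - 926) = -4469/(-72) = -4469*(-1/72) = 4469/72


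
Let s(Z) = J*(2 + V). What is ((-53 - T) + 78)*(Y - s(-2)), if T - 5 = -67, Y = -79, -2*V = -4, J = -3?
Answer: -5829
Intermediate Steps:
V = 2 (V = -1/2*(-4) = 2)
T = -62 (T = 5 - 67 = -62)
s(Z) = -12 (s(Z) = -3*(2 + 2) = -3*4 = -12)
((-53 - T) + 78)*(Y - s(-2)) = ((-53 - 1*(-62)) + 78)*(-79 - 1*(-12)) = ((-53 + 62) + 78)*(-79 + 12) = (9 + 78)*(-67) = 87*(-67) = -5829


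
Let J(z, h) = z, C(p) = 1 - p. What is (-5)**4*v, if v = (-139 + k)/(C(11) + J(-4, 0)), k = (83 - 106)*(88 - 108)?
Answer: -200625/14 ≈ -14330.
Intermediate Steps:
k = 460 (k = -23*(-20) = 460)
v = -321/14 (v = (-139 + 460)/((1 - 1*11) - 4) = 321/((1 - 11) - 4) = 321/(-10 - 4) = 321/(-14) = 321*(-1/14) = -321/14 ≈ -22.929)
(-5)**4*v = (-5)**4*(-321/14) = 625*(-321/14) = -200625/14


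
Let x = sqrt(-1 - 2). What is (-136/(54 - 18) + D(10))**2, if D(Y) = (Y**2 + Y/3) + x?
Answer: 802573/81 + 1792*I*sqrt(3)/9 ≈ 9908.3 + 344.87*I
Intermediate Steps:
x = I*sqrt(3) (x = sqrt(-3) = I*sqrt(3) ≈ 1.732*I)
D(Y) = Y**2 + Y/3 + I*sqrt(3) (D(Y) = (Y**2 + Y/3) + I*sqrt(3) = Y**2 + Y/3 + I*sqrt(3))
(-136/(54 - 18) + D(10))**2 = (-136/(54 - 18) + (10**2 + (1/3)*10 + I*sqrt(3)))**2 = (-136/36 + (100 + 10/3 + I*sqrt(3)))**2 = (-136*1/36 + (310/3 + I*sqrt(3)))**2 = (-34/9 + (310/3 + I*sqrt(3)))**2 = (896/9 + I*sqrt(3))**2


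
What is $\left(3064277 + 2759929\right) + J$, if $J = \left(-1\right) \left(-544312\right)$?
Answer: $6368518$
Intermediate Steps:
$J = 544312$
$\left(3064277 + 2759929\right) + J = \left(3064277 + 2759929\right) + 544312 = 5824206 + 544312 = 6368518$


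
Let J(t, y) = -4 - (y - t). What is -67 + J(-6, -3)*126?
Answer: -949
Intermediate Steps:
J(t, y) = -4 + t - y (J(t, y) = -4 + (t - y) = -4 + t - y)
-67 + J(-6, -3)*126 = -67 + (-4 - 6 - 1*(-3))*126 = -67 + (-4 - 6 + 3)*126 = -67 - 7*126 = -67 - 882 = -949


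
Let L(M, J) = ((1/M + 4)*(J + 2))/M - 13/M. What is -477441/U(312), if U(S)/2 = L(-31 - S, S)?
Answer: 56170456209/852070 ≈ 65922.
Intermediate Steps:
L(M, J) = -13/M + (2 + J)*(4 + 1/M)/M (L(M, J) = ((4 + 1/M)*(2 + J))/M - 13/M = ((2 + J)*(4 + 1/M))/M - 13/M = (2 + J)*(4 + 1/M)/M - 13/M = -13/M + (2 + J)*(4 + 1/M)/M)
U(S) = 2*(2 + S + (-31 - S)*(-5 + 4*S))/(-31 - S)**2 (U(S) = 2*((2 + S + (-31 - S)*(-5 + 4*S))/(-31 - S)**2) = 2*(2 + S + (-31 - S)*(-5 + 4*S))/(-31 - S)**2)
-477441/U(312) = -477441*(961 + 312**2 + 62*312)/(2*(157 - 118*312 - 4*312**2)) = -477441*(961 + 97344 + 19344)/(2*(157 - 36816 - 4*97344)) = -477441*117649/(2*(157 - 36816 - 389376)) = -477441/(2*(1/117649)*(-426035)) = -477441/(-852070/117649) = -477441*(-117649/852070) = 56170456209/852070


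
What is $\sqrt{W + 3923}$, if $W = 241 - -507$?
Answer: $3 \sqrt{519} \approx 68.345$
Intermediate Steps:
$W = 748$ ($W = 241 + 507 = 748$)
$\sqrt{W + 3923} = \sqrt{748 + 3923} = \sqrt{4671} = 3 \sqrt{519}$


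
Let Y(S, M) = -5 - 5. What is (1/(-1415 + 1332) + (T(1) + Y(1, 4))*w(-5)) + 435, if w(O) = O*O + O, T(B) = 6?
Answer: 29464/83 ≈ 354.99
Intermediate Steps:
Y(S, M) = -10
w(O) = O + O² (w(O) = O² + O = O + O²)
(1/(-1415 + 1332) + (T(1) + Y(1, 4))*w(-5)) + 435 = (1/(-1415 + 1332) + (6 - 10)*(-5*(1 - 5))) + 435 = (1/(-83) - (-20)*(-4)) + 435 = (-1/83 - 4*20) + 435 = (-1/83 - 80) + 435 = -6641/83 + 435 = 29464/83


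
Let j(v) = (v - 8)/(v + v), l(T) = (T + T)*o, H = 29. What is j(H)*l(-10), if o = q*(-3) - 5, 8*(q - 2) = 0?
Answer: 2310/29 ≈ 79.655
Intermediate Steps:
q = 2 (q = 2 + (⅛)*0 = 2 + 0 = 2)
o = -11 (o = 2*(-3) - 5 = -6 - 5 = -11)
l(T) = -22*T (l(T) = (T + T)*(-11) = (2*T)*(-11) = -22*T)
j(v) = (-8 + v)/(2*v) (j(v) = (-8 + v)/((2*v)) = (-8 + v)*(1/(2*v)) = (-8 + v)/(2*v))
j(H)*l(-10) = ((½)*(-8 + 29)/29)*(-22*(-10)) = ((½)*(1/29)*21)*220 = (21/58)*220 = 2310/29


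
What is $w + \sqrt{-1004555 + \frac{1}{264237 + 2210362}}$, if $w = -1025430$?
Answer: $-1025430 + \frac{22 i \sqrt{12709779735451909}}{2474599} \approx -1.0254 \cdot 10^{6} + 1002.3 i$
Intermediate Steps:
$w + \sqrt{-1004555 + \frac{1}{264237 + 2210362}} = -1025430 + \sqrt{-1004555 + \frac{1}{264237 + 2210362}} = -1025430 + \sqrt{-1004555 + \frac{1}{2474599}} = -1025430 + \sqrt{- \frac{2485870798444}{2474599}} = -1025430 + \frac{22 i \sqrt{12709779735451909}}{2474599}$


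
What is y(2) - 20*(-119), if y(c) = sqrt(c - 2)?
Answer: 2380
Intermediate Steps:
y(c) = sqrt(-2 + c)
y(2) - 20*(-119) = sqrt(-2 + 2) - 20*(-119) = sqrt(0) + 2380 = 0 + 2380 = 2380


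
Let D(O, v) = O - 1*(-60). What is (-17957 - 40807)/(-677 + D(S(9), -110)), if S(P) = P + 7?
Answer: 58764/601 ≈ 97.777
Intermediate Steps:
S(P) = 7 + P
D(O, v) = 60 + O (D(O, v) = O + 60 = 60 + O)
(-17957 - 40807)/(-677 + D(S(9), -110)) = (-17957 - 40807)/(-677 + (60 + (7 + 9))) = -58764/(-677 + (60 + 16)) = -58764/(-677 + 76) = -58764/(-601) = -58764*(-1/601) = 58764/601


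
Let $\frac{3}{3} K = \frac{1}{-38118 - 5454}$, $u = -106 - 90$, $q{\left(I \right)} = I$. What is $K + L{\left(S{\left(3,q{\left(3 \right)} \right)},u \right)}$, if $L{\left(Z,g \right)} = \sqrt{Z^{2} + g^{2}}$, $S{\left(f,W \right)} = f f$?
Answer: $- \frac{1}{43572} + \sqrt{38497} \approx 196.21$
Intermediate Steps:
$S{\left(f,W \right)} = f^{2}$
$u = -196$
$K = - \frac{1}{43572}$ ($K = \frac{1}{-38118 - 5454} = \frac{1}{-43572} = - \frac{1}{43572} \approx -2.2951 \cdot 10^{-5}$)
$K + L{\left(S{\left(3,q{\left(3 \right)} \right)},u \right)} = - \frac{1}{43572} + \sqrt{\left(3^{2}\right)^{2} + \left(-196\right)^{2}} = - \frac{1}{43572} + \sqrt{9^{2} + 38416} = - \frac{1}{43572} + \sqrt{81 + 38416} = - \frac{1}{43572} + \sqrt{38497}$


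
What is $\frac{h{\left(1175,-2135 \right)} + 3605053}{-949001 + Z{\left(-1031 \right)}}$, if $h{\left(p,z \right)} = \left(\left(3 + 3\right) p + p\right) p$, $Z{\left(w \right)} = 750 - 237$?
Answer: $- \frac{3317357}{237122} \approx -13.99$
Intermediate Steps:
$Z{\left(w \right)} = 513$ ($Z{\left(w \right)} = 750 - 237 = 513$)
$h{\left(p,z \right)} = 7 p^{2}$ ($h{\left(p,z \right)} = \left(6 p + p\right) p = 7 p p = 7 p^{2}$)
$\frac{h{\left(1175,-2135 \right)} + 3605053}{-949001 + Z{\left(-1031 \right)}} = \frac{7 \cdot 1175^{2} + 3605053}{-949001 + 513} = \frac{7 \cdot 1380625 + 3605053}{-948488} = \left(9664375 + 3605053\right) \left(- \frac{1}{948488}\right) = 13269428 \left(- \frac{1}{948488}\right) = - \frac{3317357}{237122}$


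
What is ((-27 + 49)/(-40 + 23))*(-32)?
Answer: 704/17 ≈ 41.412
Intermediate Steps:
((-27 + 49)/(-40 + 23))*(-32) = (22/(-17))*(-32) = (22*(-1/17))*(-32) = -22/17*(-32) = 704/17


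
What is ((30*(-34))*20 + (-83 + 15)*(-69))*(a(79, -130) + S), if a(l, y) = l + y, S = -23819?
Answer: 374949960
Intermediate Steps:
((30*(-34))*20 + (-83 + 15)*(-69))*(a(79, -130) + S) = ((30*(-34))*20 + (-83 + 15)*(-69))*((79 - 130) - 23819) = (-1020*20 - 68*(-69))*(-51 - 23819) = (-20400 + 4692)*(-23870) = -15708*(-23870) = 374949960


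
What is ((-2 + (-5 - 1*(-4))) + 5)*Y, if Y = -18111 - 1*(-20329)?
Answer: 4436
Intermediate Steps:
Y = 2218 (Y = -18111 + 20329 = 2218)
((-2 + (-5 - 1*(-4))) + 5)*Y = ((-2 + (-5 - 1*(-4))) + 5)*2218 = ((-2 + (-5 + 4)) + 5)*2218 = ((-2 - 1) + 5)*2218 = (-3 + 5)*2218 = 2*2218 = 4436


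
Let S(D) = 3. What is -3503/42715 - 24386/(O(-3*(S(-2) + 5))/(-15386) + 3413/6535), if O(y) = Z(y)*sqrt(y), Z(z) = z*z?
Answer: -1374976203828589077951393/33078577760152777915 - 4614769027540828800*I*sqrt(6)/774401914085281 ≈ -41567.0 - 14597.0*I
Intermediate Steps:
Z(z) = z**2
O(y) = y**(5/2) (O(y) = y**2*sqrt(y) = y**(5/2))
-3503/42715 - 24386/(O(-3*(S(-2) + 5))/(-15386) + 3413/6535) = -3503/42715 - 24386/((-3*(3 + 5))**(5/2)/(-15386) + 3413/6535) = -3503*1/42715 - 24386/((-3*8)**(5/2)*(-1/15386) + 3413*(1/6535)) = -3503/42715 - 24386/((-24)**(5/2)*(-1/15386) + 3413/6535) = -3503/42715 - 24386/((1152*I*sqrt(6))*(-1/15386) + 3413/6535) = -3503/42715 - 24386/(-576*I*sqrt(6)/7693 + 3413/6535) = -3503/42715 - 24386/(3413/6535 - 576*I*sqrt(6)/7693)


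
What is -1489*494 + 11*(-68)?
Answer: -736314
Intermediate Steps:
-1489*494 + 11*(-68) = -735566 - 748 = -736314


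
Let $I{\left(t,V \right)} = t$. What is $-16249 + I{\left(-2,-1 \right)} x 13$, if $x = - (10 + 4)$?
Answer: $-15885$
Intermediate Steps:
$x = -14$ ($x = \left(-1\right) 14 = -14$)
$-16249 + I{\left(-2,-1 \right)} x 13 = -16249 + \left(-2\right) \left(-14\right) 13 = -16249 + 28 \cdot 13 = -16249 + 364 = -15885$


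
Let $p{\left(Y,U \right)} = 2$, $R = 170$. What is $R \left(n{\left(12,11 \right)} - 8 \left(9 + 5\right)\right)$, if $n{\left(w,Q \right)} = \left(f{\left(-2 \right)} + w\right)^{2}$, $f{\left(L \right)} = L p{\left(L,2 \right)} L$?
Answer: $48960$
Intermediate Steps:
$f{\left(L \right)} = 2 L^{2}$ ($f{\left(L \right)} = L 2 L = 2 L L = 2 L^{2}$)
$n{\left(w,Q \right)} = \left(8 + w\right)^{2}$ ($n{\left(w,Q \right)} = \left(2 \left(-2\right)^{2} + w\right)^{2} = \left(2 \cdot 4 + w\right)^{2} = \left(8 + w\right)^{2}$)
$R \left(n{\left(12,11 \right)} - 8 \left(9 + 5\right)\right) = 170 \left(\left(8 + 12\right)^{2} - 8 \left(9 + 5\right)\right) = 170 \left(20^{2} - 112\right) = 170 \left(400 - 112\right) = 170 \cdot 288 = 48960$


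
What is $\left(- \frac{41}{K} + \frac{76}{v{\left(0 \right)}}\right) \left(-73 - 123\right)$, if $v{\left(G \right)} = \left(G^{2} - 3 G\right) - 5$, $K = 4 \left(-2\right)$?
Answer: $\frac{19747}{10} \approx 1974.7$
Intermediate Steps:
$K = -8$
$v{\left(G \right)} = -5 + G^{2} - 3 G$
$\left(- \frac{41}{K} + \frac{76}{v{\left(0 \right)}}\right) \left(-73 - 123\right) = \left(- \frac{41}{-8} + \frac{76}{-5 + 0^{2} - 0}\right) \left(-73 - 123\right) = \left(\left(-41\right) \left(- \frac{1}{8}\right) + \frac{76}{-5 + 0 + 0}\right) \left(-196\right) = \left(\frac{41}{8} + \frac{76}{-5}\right) \left(-196\right) = \left(\frac{41}{8} + 76 \left(- \frac{1}{5}\right)\right) \left(-196\right) = \left(\frac{41}{8} - \frac{76}{5}\right) \left(-196\right) = \left(- \frac{403}{40}\right) \left(-196\right) = \frac{19747}{10}$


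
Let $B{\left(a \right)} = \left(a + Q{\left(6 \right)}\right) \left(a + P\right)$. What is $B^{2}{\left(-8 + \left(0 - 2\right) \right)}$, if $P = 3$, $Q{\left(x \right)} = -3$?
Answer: $8281$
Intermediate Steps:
$B{\left(a \right)} = \left(-3 + a\right) \left(3 + a\right)$ ($B{\left(a \right)} = \left(a - 3\right) \left(a + 3\right) = \left(-3 + a\right) \left(3 + a\right)$)
$B^{2}{\left(-8 + \left(0 - 2\right) \right)} = \left(-9 + \left(-8 + \left(0 - 2\right)\right)^{2}\right)^{2} = \left(-9 + \left(-8 - 2\right)^{2}\right)^{2} = \left(-9 + \left(-10\right)^{2}\right)^{2} = \left(-9 + 100\right)^{2} = 91^{2} = 8281$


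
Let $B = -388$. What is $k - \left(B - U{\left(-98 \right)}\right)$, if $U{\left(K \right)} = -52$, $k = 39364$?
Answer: $39700$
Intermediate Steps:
$k - \left(B - U{\left(-98 \right)}\right) = 39364 - -336 = 39364 + \left(-52 + 388\right) = 39364 + 336 = 39700$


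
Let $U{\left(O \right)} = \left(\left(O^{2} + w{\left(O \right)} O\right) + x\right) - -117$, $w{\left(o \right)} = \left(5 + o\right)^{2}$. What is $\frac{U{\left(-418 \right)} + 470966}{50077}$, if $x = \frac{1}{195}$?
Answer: $- \frac{13777146824}{9765015} \approx -1410.9$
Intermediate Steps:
$x = \frac{1}{195} \approx 0.0051282$
$U{\left(O \right)} = \frac{22816}{195} + O^{2} + O \left(5 + O\right)^{2}$ ($U{\left(O \right)} = \left(\left(O^{2} + \left(5 + O\right)^{2} O\right) + \frac{1}{195}\right) - -117 = \left(\left(O^{2} + O \left(5 + O\right)^{2}\right) + \frac{1}{195}\right) + 117 = \left(\frac{1}{195} + O^{2} + O \left(5 + O\right)^{2}\right) + 117 = \frac{22816}{195} + O^{2} + O \left(5 + O\right)^{2}$)
$\frac{U{\left(-418 \right)} + 470966}{50077} = \frac{\left(\frac{22816}{195} + \left(-418\right)^{2} - 418 \left(5 - 418\right)^{2}\right) + 470966}{50077} = \left(\left(\frac{22816}{195} + 174724 - 418 \left(-413\right)^{2}\right) + 470966\right) \frac{1}{50077} = \left(\left(\frac{22816}{195} + 174724 - 71297842\right) + 470966\right) \frac{1}{50077} = \left(- \frac{13868985194}{195} + 470966\right) \frac{1}{50077} = \left(- \frac{13777146824}{195}\right) \frac{1}{50077} = - \frac{13777146824}{9765015}$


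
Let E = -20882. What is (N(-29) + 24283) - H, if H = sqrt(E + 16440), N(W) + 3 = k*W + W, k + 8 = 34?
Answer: 23497 - I*sqrt(4442) ≈ 23497.0 - 66.648*I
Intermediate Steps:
k = 26 (k = -8 + 34 = 26)
N(W) = -3 + 27*W (N(W) = -3 + (26*W + W) = -3 + 27*W)
H = I*sqrt(4442) (H = sqrt(-20882 + 16440) = sqrt(-4442) = I*sqrt(4442) ≈ 66.648*I)
(N(-29) + 24283) - H = ((-3 + 27*(-29)) + 24283) - I*sqrt(4442) = ((-3 - 783) + 24283) - I*sqrt(4442) = (-786 + 24283) - I*sqrt(4442) = 23497 - I*sqrt(4442)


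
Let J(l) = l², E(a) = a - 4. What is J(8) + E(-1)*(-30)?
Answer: 214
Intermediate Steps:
E(a) = -4 + a
J(8) + E(-1)*(-30) = 8² + (-4 - 1)*(-30) = 64 - 5*(-30) = 64 + 150 = 214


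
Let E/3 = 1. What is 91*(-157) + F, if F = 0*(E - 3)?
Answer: -14287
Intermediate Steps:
E = 3 (E = 3*1 = 3)
F = 0 (F = 0*(3 - 3) = 0*0 = 0)
91*(-157) + F = 91*(-157) + 0 = -14287 + 0 = -14287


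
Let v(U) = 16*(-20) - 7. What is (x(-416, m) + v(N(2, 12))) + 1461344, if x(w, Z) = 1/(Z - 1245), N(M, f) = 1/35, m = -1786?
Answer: 4428342526/3031 ≈ 1.4610e+6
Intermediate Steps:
N(M, f) = 1/35
v(U) = -327 (v(U) = -320 - 7 = -327)
x(w, Z) = 1/(-1245 + Z)
(x(-416, m) + v(N(2, 12))) + 1461344 = (1/(-1245 - 1786) - 327) + 1461344 = (1/(-3031) - 327) + 1461344 = (-1/3031 - 327) + 1461344 = -991138/3031 + 1461344 = 4428342526/3031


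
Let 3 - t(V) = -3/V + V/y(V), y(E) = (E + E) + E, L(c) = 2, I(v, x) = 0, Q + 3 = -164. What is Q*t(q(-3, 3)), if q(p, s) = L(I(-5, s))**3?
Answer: -12191/24 ≈ -507.96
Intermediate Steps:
Q = -167 (Q = -3 - 164 = -167)
q(p, s) = 8 (q(p, s) = 2**3 = 8)
y(E) = 3*E (y(E) = 2*E + E = 3*E)
t(V) = 8/3 + 3/V (t(V) = 3 - (-3/V + V/((3*V))) = 3 - (-3/V + V*(1/(3*V))) = 3 - (-3/V + 1/3) = 3 - (1/3 - 3/V) = 3 + (-1/3 + 3/V) = 8/3 + 3/V)
Q*t(q(-3, 3)) = -167*(8/3 + 3/8) = -167*73/24 = -12191/24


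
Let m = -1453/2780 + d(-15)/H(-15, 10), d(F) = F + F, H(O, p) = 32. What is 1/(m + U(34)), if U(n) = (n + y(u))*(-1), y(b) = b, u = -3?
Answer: -11120/360957 ≈ -0.030807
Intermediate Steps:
U(n) = 3 - n (U(n) = (n - 3)*(-1) = (-3 + n)*(-1) = 3 - n)
d(F) = 2*F
m = -16237/11120 (m = -1453/2780 + (2*(-15))/32 = -1453*1/2780 - 30*1/32 = -1453/2780 - 15/16 = -16237/11120 ≈ -1.4602)
1/(m + U(34)) = 1/(-16237/11120 + (3 - 1*34)) = 1/(-16237/11120 + (3 - 34)) = 1/(-16237/11120 - 31) = 1/(-360957/11120) = -11120/360957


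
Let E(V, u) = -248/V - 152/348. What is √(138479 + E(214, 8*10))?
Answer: √12000103035513/9309 ≈ 372.13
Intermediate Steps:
E(V, u) = -38/87 - 248/V (E(V, u) = -248/V - 152*1/348 = -248/V - 38/87 = -38/87 - 248/V)
√(138479 + E(214, 8*10)) = √(138479 + (-38/87 - 248/214)) = √(138479 + (-38/87 - 248*1/214)) = √(138479 + (-38/87 - 124/107)) = √(138479 - 14854/9309) = √(1289086157/9309) = √12000103035513/9309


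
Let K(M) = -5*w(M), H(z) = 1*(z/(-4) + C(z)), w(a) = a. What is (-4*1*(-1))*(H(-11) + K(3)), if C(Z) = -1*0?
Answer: -49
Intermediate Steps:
C(Z) = 0
H(z) = -z/4 (H(z) = 1*(z/(-4) + 0) = 1*(z*(-¼) + 0) = 1*(-z/4 + 0) = 1*(-z/4) = -z/4)
K(M) = -5*M
(-4*1*(-1))*(H(-11) + K(3)) = (-4*1*(-1))*(-¼*(-11) - 5*3) = (-4*(-1))*(11/4 - 15) = 4*(-49/4) = -49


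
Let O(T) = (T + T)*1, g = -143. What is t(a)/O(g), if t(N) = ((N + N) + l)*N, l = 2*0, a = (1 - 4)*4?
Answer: -144/143 ≈ -1.0070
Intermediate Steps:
a = -12 (a = -3*4 = -12)
l = 0
O(T) = 2*T (O(T) = (2*T)*1 = 2*T)
t(N) = 2*N² (t(N) = ((N + N) + 0)*N = (2*N + 0)*N = (2*N)*N = 2*N²)
t(a)/O(g) = (2*(-12)²)/((2*(-143))) = (2*144)/(-286) = 288*(-1/286) = -144/143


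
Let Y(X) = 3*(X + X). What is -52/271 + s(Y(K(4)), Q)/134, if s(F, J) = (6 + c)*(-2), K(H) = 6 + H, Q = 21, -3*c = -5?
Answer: -16685/54471 ≈ -0.30631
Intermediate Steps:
c = 5/3 (c = -⅓*(-5) = 5/3 ≈ 1.6667)
Y(X) = 6*X (Y(X) = 3*(2*X) = 6*X)
s(F, J) = -46/3 (s(F, J) = (6 + 5/3)*(-2) = (23/3)*(-2) = -46/3)
-52/271 + s(Y(K(4)), Q)/134 = -52/271 - 46/3/134 = -52*1/271 - 46/3*1/134 = -52/271 - 23/201 = -16685/54471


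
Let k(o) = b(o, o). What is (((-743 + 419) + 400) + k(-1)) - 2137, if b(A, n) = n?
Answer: -2062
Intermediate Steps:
k(o) = o
(((-743 + 419) + 400) + k(-1)) - 2137 = (((-743 + 419) + 400) - 1) - 2137 = ((-324 + 400) - 1) - 2137 = (76 - 1) - 2137 = 75 - 2137 = -2062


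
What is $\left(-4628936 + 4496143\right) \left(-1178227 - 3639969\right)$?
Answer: $639822701428$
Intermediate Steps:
$\left(-4628936 + 4496143\right) \left(-1178227 - 3639969\right) = \left(-132793\right) \left(-4818196\right) = 639822701428$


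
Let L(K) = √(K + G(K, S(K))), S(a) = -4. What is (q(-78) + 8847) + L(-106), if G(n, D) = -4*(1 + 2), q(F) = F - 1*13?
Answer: 8756 + I*√118 ≈ 8756.0 + 10.863*I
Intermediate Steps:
q(F) = -13 + F (q(F) = F - 13 = -13 + F)
G(n, D) = -12 (G(n, D) = -4*3 = -12)
L(K) = √(-12 + K) (L(K) = √(K - 12) = √(-12 + K))
(q(-78) + 8847) + L(-106) = ((-13 - 78) + 8847) + √(-12 - 106) = (-91 + 8847) + √(-118) = 8756 + I*√118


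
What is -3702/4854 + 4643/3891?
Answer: 1355440/3147819 ≈ 0.43060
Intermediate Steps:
-3702/4854 + 4643/3891 = -3702*1/4854 + 4643*(1/3891) = -617/809 + 4643/3891 = 1355440/3147819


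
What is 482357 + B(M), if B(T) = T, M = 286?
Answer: 482643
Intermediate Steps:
482357 + B(M) = 482357 + 286 = 482643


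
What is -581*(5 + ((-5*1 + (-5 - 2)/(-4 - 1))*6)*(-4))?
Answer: -265517/5 ≈ -53103.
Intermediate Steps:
-581*(5 + ((-5*1 + (-5 - 2)/(-4 - 1))*6)*(-4)) = -581*(5 + ((-5 - 7/(-5))*6)*(-4)) = -581*(5 + ((-5 - 7*(-⅕))*6)*(-4)) = -581*(5 + ((-5 + 7/5)*6)*(-4)) = -581*(5 - 18/5*6*(-4)) = -581*(5 - 108/5*(-4)) = -581*(5 + 432/5) = -581*457/5 = -265517/5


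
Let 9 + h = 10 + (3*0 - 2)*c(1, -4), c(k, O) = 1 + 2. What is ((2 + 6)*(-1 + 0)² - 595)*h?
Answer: 2935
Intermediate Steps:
c(k, O) = 3
h = -5 (h = -9 + (10 + (3*0 - 2)*3) = -9 + (10 + (0 - 2)*3) = -9 + (10 - 2*3) = -9 + (10 - 6) = -9 + 4 = -5)
((2 + 6)*(-1 + 0)² - 595)*h = ((2 + 6)*(-1 + 0)² - 595)*(-5) = (8*(-1)² - 595)*(-5) = (8*1 - 595)*(-5) = (8 - 595)*(-5) = -587*(-5) = 2935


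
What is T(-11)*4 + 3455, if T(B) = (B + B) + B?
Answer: 3323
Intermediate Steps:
T(B) = 3*B (T(B) = 2*B + B = 3*B)
T(-11)*4 + 3455 = (3*(-11))*4 + 3455 = -33*4 + 3455 = -132 + 3455 = 3323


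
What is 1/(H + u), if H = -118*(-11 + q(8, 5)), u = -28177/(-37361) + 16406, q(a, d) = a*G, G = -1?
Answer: 37361/696736105 ≈ 5.3623e-5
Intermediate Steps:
q(a, d) = -a (q(a, d) = a*(-1) = -a)
u = 612972743/37361 (u = -28177*(-1/37361) + 16406 = 28177/37361 + 16406 = 612972743/37361 ≈ 16407.)
H = 2242 (H = -118*(-11 - 1*8) = -118*(-11 - 8) = -118*(-19) = 2242)
1/(H + u) = 1/(2242 + 612972743/37361) = 1/(696736105/37361) = 37361/696736105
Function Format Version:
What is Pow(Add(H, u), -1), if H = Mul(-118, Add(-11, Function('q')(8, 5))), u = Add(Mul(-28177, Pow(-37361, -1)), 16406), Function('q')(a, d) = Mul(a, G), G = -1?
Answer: Rational(37361, 696736105) ≈ 5.3623e-5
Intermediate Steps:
Function('q')(a, d) = Mul(-1, a) (Function('q')(a, d) = Mul(a, -1) = Mul(-1, a))
u = Rational(612972743, 37361) (u = Add(Mul(-28177, Rational(-1, 37361)), 16406) = Add(Rational(28177, 37361), 16406) = Rational(612972743, 37361) ≈ 16407.)
H = 2242 (H = Mul(-118, Add(-11, Mul(-1, 8))) = Mul(-118, Add(-11, -8)) = Mul(-118, -19) = 2242)
Pow(Add(H, u), -1) = Pow(Add(2242, Rational(612972743, 37361)), -1) = Pow(Rational(696736105, 37361), -1) = Rational(37361, 696736105)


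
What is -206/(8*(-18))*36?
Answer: 103/2 ≈ 51.500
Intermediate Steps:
-206/(8*(-18))*36 = -206/(-144)*36 = -206*(-1/144)*36 = (103/72)*36 = 103/2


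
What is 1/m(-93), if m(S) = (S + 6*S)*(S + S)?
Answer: 1/121086 ≈ 8.2586e-6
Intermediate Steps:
m(S) = 14*S² (m(S) = (7*S)*(2*S) = 14*S²)
1/m(-93) = 1/(14*(-93)²) = 1/(14*8649) = 1/121086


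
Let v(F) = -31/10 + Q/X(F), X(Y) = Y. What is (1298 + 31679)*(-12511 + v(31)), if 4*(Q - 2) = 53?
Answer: -255849976949/620 ≈ -4.1266e+8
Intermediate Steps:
Q = 61/4 (Q = 2 + (1/4)*53 = 2 + 53/4 = 61/4 ≈ 15.250)
v(F) = -31/10 + 61/(4*F)
(1298 + 31679)*(-12511 + v(31)) = (1298 + 31679)*(-12511 + (1/20)*(305 - 62*31)/31) = 32977*(-12511 + (1/20)*(1/31)*(305 - 1922)) = 32977*(-12511 + (1/20)*(1/31)*(-1617)) = 32977*(-12511 - 1617/620) = 32977*(-7758437/620) = -255849976949/620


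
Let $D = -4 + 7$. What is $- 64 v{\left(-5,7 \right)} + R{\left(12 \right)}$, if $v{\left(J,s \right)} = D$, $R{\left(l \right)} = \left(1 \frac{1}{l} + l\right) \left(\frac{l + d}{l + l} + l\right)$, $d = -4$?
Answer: $- \frac{1547}{36} \approx -42.972$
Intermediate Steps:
$D = 3$
$R{\left(l \right)} = \left(l + \frac{1}{l}\right) \left(l + \frac{-4 + l}{2 l}\right)$ ($R{\left(l \right)} = \left(1 \frac{1}{l} + l\right) \left(\frac{l - 4}{l + l} + l\right) = \left(\frac{1}{l} + l\right) \left(\frac{-4 + l}{2 l} + l\right) = \left(l + \frac{1}{l}\right) \left(\left(-4 + l\right) \frac{1}{2 l} + l\right) = \left(l + \frac{1}{l}\right) \left(\frac{-4 + l}{2 l} + l\right) = \left(l + \frac{1}{l}\right) \left(l + \frac{-4 + l}{2 l}\right)$)
$v{\left(J,s \right)} = 3$
$- 64 v{\left(-5,7 \right)} + R{\left(12 \right)} = \left(-64\right) 3 + \left(-1 + 12^{2} + \frac{1}{2} \cdot 12 + \frac{1}{2 \cdot 12} - \frac{2}{144}\right) = -192 + \left(-1 + 144 + 6 + \frac{1}{2} \cdot \frac{1}{12} - \frac{1}{72}\right) = -192 + \left(-1 + 144 + 6 + \frac{1}{24} - \frac{1}{72}\right) = -192 + \frac{5365}{36} = - \frac{1547}{36}$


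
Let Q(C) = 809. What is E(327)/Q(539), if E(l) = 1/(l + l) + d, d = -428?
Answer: -279911/529086 ≈ -0.52905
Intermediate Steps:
E(l) = -428 + 1/(2*l) (E(l) = 1/(l + l) - 428 = 1/(2*l) - 428 = -428 + 1/(2*l))
E(327)/Q(539) = (-428 + (½)/327)/809 = (-428 + (½)*(1/327))*(1/809) = (-428 + 1/654)*(1/809) = -279911/654*1/809 = -279911/529086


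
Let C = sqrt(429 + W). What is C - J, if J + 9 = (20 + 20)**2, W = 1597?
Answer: -1591 + sqrt(2026) ≈ -1546.0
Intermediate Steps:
C = sqrt(2026) (C = sqrt(429 + 1597) = sqrt(2026) ≈ 45.011)
J = 1591 (J = -9 + (20 + 20)**2 = -9 + 40**2 = -9 + 1600 = 1591)
C - J = sqrt(2026) - 1*1591 = sqrt(2026) - 1591 = -1591 + sqrt(2026)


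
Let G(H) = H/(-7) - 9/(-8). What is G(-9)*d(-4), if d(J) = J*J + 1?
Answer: 2295/56 ≈ 40.982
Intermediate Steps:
G(H) = 9/8 - H/7 (G(H) = H*(-⅐) - 9*(-⅛) = -H/7 + 9/8 = 9/8 - H/7)
d(J) = 1 + J² (d(J) = J² + 1 = 1 + J²)
G(-9)*d(-4) = (9/8 - ⅐*(-9))*(1 + (-4)²) = (9/8 + 9/7)*(1 + 16) = (135/56)*17 = 2295/56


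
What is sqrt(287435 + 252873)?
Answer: 2*sqrt(135077) ≈ 735.06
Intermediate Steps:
sqrt(287435 + 252873) = sqrt(540308) = 2*sqrt(135077)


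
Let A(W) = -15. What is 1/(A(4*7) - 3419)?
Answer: -1/3434 ≈ -0.00029121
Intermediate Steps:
1/(A(4*7) - 3419) = 1/(-15 - 3419) = 1/(-3434) = -1/3434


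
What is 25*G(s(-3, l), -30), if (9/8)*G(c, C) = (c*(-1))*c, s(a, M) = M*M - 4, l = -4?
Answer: -3200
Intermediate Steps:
s(a, M) = -4 + M² (s(a, M) = M² - 4 = -4 + M²)
G(c, C) = -8*c²/9 (G(c, C) = 8*((c*(-1))*c)/9 = 8*((-c)*c)/9 = 8*(-c²)/9 = -8*c²/9)
25*G(s(-3, l), -30) = 25*(-8*(-4 + (-4)²)²/9) = 25*(-8*(-4 + 16)²/9) = 25*(-8/9*12²) = 25*(-8/9*144) = 25*(-128) = -3200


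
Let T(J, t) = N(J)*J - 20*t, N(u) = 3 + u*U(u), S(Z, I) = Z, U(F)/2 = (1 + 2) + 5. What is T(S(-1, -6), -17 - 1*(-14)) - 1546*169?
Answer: -261201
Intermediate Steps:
U(F) = 16 (U(F) = 2*((1 + 2) + 5) = 2*(3 + 5) = 2*8 = 16)
N(u) = 3 + 16*u (N(u) = 3 + u*16 = 3 + 16*u)
T(J, t) = -20*t + J*(3 + 16*J) (T(J, t) = (3 + 16*J)*J - 20*t = J*(3 + 16*J) - 20*t = -20*t + J*(3 + 16*J))
T(S(-1, -6), -17 - 1*(-14)) - 1546*169 = (-20*(-17 - 1*(-14)) - (3 + 16*(-1))) - 1546*169 = (-20*(-17 + 14) - (3 - 16)) - 261274 = (-20*(-3) - 1*(-13)) - 261274 = (60 + 13) - 261274 = 73 - 261274 = -261201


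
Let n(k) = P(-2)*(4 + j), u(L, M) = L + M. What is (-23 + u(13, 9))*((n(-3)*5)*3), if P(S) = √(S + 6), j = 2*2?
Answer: -240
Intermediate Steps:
j = 4
P(S) = √(6 + S)
n(k) = 16 (n(k) = √(6 - 2)*(4 + 4) = √4*8 = 2*8 = 16)
(-23 + u(13, 9))*((n(-3)*5)*3) = (-23 + (13 + 9))*((16*5)*3) = (-23 + 22)*(80*3) = -1*240 = -240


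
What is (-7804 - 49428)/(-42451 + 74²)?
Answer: 57232/36975 ≈ 1.5479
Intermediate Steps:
(-7804 - 49428)/(-42451 + 74²) = -57232/(-42451 + 5476) = -57232/(-36975) = -57232*(-1/36975) = 57232/36975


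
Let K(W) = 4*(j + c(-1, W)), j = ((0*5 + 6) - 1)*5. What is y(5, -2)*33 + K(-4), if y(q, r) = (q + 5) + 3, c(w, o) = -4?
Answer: 513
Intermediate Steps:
y(q, r) = 8 + q (y(q, r) = (5 + q) + 3 = 8 + q)
j = 25 (j = ((0 + 6) - 1)*5 = (6 - 1)*5 = 5*5 = 25)
K(W) = 84 (K(W) = 4*(25 - 4) = 4*21 = 84)
y(5, -2)*33 + K(-4) = (8 + 5)*33 + 84 = 13*33 + 84 = 429 + 84 = 513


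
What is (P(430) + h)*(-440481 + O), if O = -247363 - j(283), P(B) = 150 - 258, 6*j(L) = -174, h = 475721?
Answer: -327133755595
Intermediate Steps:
j(L) = -29 (j(L) = (⅙)*(-174) = -29)
P(B) = -108
O = -247334 (O = -247363 - 1*(-29) = -247363 + 29 = -247334)
(P(430) + h)*(-440481 + O) = (-108 + 475721)*(-440481 - 247334) = 475613*(-687815) = -327133755595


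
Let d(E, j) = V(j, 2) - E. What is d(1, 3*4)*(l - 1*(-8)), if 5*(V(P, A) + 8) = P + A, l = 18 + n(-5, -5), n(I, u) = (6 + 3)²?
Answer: -3317/5 ≈ -663.40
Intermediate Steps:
n(I, u) = 81 (n(I, u) = 9² = 81)
l = 99 (l = 18 + 81 = 99)
V(P, A) = -8 + A/5 + P/5 (V(P, A) = -8 + (P + A)/5 = -8 + (A + P)/5 = -8 + (A/5 + P/5) = -8 + A/5 + P/5)
d(E, j) = -38/5 - E + j/5 (d(E, j) = (-8 + (⅕)*2 + j/5) - E = (-8 + ⅖ + j/5) - E = (-38/5 + j/5) - E = -38/5 - E + j/5)
d(1, 3*4)*(l - 1*(-8)) = (-38/5 - 1*1 + (3*4)/5)*(99 - 1*(-8)) = (-38/5 - 1 + (⅕)*12)*(99 + 8) = (-38/5 - 1 + 12/5)*107 = -31/5*107 = -3317/5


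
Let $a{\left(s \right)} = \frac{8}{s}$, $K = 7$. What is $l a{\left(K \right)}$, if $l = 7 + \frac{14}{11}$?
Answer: $\frac{104}{11} \approx 9.4545$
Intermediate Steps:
$l = \frac{91}{11}$ ($l = 7 + 14 \cdot \frac{1}{11} = 7 + \frac{14}{11} = \frac{91}{11} \approx 8.2727$)
$l a{\left(K \right)} = \frac{91 \cdot \frac{8}{7}}{11} = \frac{91 \cdot 8 \cdot \frac{1}{7}}{11} = \frac{91}{11} \cdot \frac{8}{7} = \frac{104}{11}$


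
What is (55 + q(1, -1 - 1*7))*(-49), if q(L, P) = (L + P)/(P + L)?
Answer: -2744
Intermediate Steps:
q(L, P) = 1 (q(L, P) = (L + P)/(L + P) = 1)
(55 + q(1, -1 - 1*7))*(-49) = (55 + 1)*(-49) = 56*(-49) = -2744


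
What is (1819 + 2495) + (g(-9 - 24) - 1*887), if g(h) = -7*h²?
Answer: -4196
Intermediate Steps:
(1819 + 2495) + (g(-9 - 24) - 1*887) = (1819 + 2495) + (-7*(-9 - 24)² - 1*887) = 4314 + (-7*(-33)² - 887) = 4314 + (-7*1089 - 887) = 4314 + (-7623 - 887) = 4314 - 8510 = -4196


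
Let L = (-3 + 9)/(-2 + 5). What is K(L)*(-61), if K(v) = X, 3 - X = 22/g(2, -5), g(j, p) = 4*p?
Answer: -2501/10 ≈ -250.10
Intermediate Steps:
L = 2 (L = 6/3 = 6*(⅓) = 2)
X = 41/10 (X = 3 - 22/(4*(-5)) = 3 - 22/(-20) = 3 - 22*(-1)/20 = 3 - 1*(-11/10) = 3 + 11/10 = 41/10 ≈ 4.1000)
K(v) = 41/10
K(L)*(-61) = (41/10)*(-61) = -2501/10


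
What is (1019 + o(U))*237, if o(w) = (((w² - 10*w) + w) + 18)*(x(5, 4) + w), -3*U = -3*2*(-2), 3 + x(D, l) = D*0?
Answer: 125373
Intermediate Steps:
x(D, l) = -3 (x(D, l) = -3 + D*0 = -3 + 0 = -3)
U = -4 (U = -(-3*2)*(-2)/3 = -(-2)*(-2) = -⅓*12 = -4)
o(w) = (-3 + w)*(18 + w² - 9*w) (o(w) = (((w² - 10*w) + w) + 18)*(-3 + w) = ((w² - 9*w) + 18)*(-3 + w) = (18 + w² - 9*w)*(-3 + w) = (-3 + w)*(18 + w² - 9*w))
(1019 + o(U))*237 = (1019 + (-54 + (-4)³ - 12*(-4)² + 45*(-4)))*237 = (1019 + (-54 - 64 - 12*16 - 180))*237 = (1019 + (-54 - 64 - 192 - 180))*237 = (1019 - 490)*237 = 529*237 = 125373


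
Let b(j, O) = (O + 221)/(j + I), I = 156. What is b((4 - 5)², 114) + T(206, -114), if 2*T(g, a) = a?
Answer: -8614/157 ≈ -54.866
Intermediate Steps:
T(g, a) = a/2
b(j, O) = (221 + O)/(156 + j) (b(j, O) = (O + 221)/(j + 156) = (221 + O)/(156 + j))
b((4 - 5)², 114) + T(206, -114) = (221 + 114)/(156 + (4 - 5)²) + (½)*(-114) = 335/(156 + (-1)²) - 57 = 335/(156 + 1) - 57 = 335/157 - 57 = -8614/157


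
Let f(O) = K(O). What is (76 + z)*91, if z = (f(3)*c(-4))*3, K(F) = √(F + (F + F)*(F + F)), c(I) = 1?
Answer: 6916 + 273*√39 ≈ 8620.9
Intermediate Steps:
K(F) = √(F + 4*F²) (K(F) = √(F + (2*F)*(2*F)) = √(F + 4*F²))
f(O) = √(O*(1 + 4*O))
z = 3*√39 (z = (√(3*(1 + 4*3))*1)*3 = (√(3*(1 + 12))*1)*3 = (√(3*13)*1)*3 = (√39*1)*3 = √39*3 = 3*√39 ≈ 18.735)
(76 + z)*91 = (76 + 3*√39)*91 = 6916 + 273*√39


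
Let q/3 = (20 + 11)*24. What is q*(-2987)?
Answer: -6666984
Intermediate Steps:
q = 2232 (q = 3*((20 + 11)*24) = 3*(31*24) = 3*744 = 2232)
q*(-2987) = 2232*(-2987) = -6666984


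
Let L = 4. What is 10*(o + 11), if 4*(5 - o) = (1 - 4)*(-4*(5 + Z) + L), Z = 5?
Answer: -110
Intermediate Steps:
o = -22 (o = 5 - (1 - 4)*(-4*(5 + 5) + 4)/4 = 5 - (-3)*(-4*10 + 4)/4 = 5 - (-3)*(-40 + 4)/4 = 5 - (-3)*(-36)/4 = 5 - ¼*108 = 5 - 27 = -22)
10*(o + 11) = 10*(-22 + 11) = 10*(-11) = -110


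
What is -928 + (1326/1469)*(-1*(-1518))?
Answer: 49972/113 ≈ 442.23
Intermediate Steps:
-928 + (1326/1469)*(-1*(-1518)) = -928 + (1326*(1/1469))*1518 = -928 + (102/113)*1518 = -928 + 154836/113 = 49972/113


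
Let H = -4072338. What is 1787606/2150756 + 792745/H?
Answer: 696841847201/1094825673441 ≈ 0.63649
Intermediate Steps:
1787606/2150756 + 792745/H = 1787606/2150756 + 792745/(-4072338) = 1787606*(1/2150756) + 792745*(-1/4072338) = 893803/1075378 - 792745/4072338 = 696841847201/1094825673441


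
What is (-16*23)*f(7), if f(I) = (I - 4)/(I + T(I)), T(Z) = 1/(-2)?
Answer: -2208/13 ≈ -169.85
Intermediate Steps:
T(Z) = -½
f(I) = (-4 + I)/(-½ + I) (f(I) = (I - 4)/(I - ½) = (-4 + I)/(-½ + I))
(-16*23)*f(7) = (-16*23)*(2*(-4 + 7)/(-1 + 2*7)) = -736*3/(-1 + 14) = -736*3/13 = -368*6/13 = -2208/13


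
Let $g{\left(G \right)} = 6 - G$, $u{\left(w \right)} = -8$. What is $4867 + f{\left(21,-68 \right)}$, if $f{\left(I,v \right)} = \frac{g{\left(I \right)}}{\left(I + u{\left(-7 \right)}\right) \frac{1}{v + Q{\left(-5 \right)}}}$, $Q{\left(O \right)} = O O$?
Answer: $\frac{63916}{13} \approx 4916.6$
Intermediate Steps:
$Q{\left(O \right)} = O^{2}$
$f{\left(I,v \right)} = \frac{\left(6 - I\right) \left(25 + v\right)}{-8 + I}$ ($f{\left(I,v \right)} = \frac{6 - I}{\left(I - 8\right) \frac{1}{v + \left(-5\right)^{2}}} = \frac{6 - I}{\left(-8 + I\right) \frac{1}{v + 25}} = \frac{6 - I}{\left(-8 + I\right) \frac{1}{25 + v}} = \frac{6 - I}{\frac{1}{25 + v} \left(-8 + I\right)} = \left(6 - I\right) \frac{25 + v}{-8 + I} = \frac{\left(6 - I\right) \left(25 + v\right)}{-8 + I}$)
$4867 + f{\left(21,-68 \right)} = 4867 - \frac{\left(-6 + 21\right) \left(25 - 68\right)}{-8 + 21} = 4867 - \frac{1}{13} \cdot 15 \left(-43\right) = 4867 + \frac{645}{13} = \frac{63916}{13}$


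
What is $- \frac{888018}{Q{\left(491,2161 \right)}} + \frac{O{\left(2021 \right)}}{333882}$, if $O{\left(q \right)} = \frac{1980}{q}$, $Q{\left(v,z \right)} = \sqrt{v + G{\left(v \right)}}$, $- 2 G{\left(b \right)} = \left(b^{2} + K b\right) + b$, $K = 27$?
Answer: $\frac{110}{37487529} + \frac{18894 i \sqrt{507694}}{5401} \approx 2.9343 \cdot 10^{-6} + 2492.6 i$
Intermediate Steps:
$G{\left(b \right)} = - 14 b - \frac{b^{2}}{2}$ ($G{\left(b \right)} = - \frac{\left(b^{2} + 27 b\right) + b}{2} = - \frac{b^{2} + 28 b}{2} = - 14 b - \frac{b^{2}}{2}$)
$Q{\left(v,z \right)} = \sqrt{v - \frac{v \left(28 + v\right)}{2}}$
$- \frac{888018}{Q{\left(491,2161 \right)}} + \frac{O{\left(2021 \right)}}{333882} = - \frac{888018}{\frac{1}{2} \sqrt{2} \sqrt{491 \left(-26 - 491\right)}} + \frac{1980 \cdot \frac{1}{2021}}{333882} = - \frac{888018}{\frac{1}{2} \sqrt{2} \sqrt{491 \left(-26 - 491\right)}} + 1980 \cdot \frac{1}{2021} \cdot \frac{1}{333882} = - \frac{888018}{\frac{1}{2} \sqrt{2} \sqrt{491 \left(-517\right)}} + \frac{1980}{2021} \cdot \frac{1}{333882} = - \frac{888018}{\frac{1}{2} \sqrt{2} \sqrt{-253847}} + \frac{110}{37487529} = - \frac{888018}{\frac{1}{2} \sqrt{2} i \sqrt{253847}} + \frac{110}{37487529} = - \frac{888018}{\frac{1}{2} i \sqrt{507694}} + \frac{110}{37487529} = - 888018 \left(- \frac{i \sqrt{507694}}{253847}\right) + \frac{110}{37487529} = \frac{18894 i \sqrt{507694}}{5401} + \frac{110}{37487529} = \frac{110}{37487529} + \frac{18894 i \sqrt{507694}}{5401}$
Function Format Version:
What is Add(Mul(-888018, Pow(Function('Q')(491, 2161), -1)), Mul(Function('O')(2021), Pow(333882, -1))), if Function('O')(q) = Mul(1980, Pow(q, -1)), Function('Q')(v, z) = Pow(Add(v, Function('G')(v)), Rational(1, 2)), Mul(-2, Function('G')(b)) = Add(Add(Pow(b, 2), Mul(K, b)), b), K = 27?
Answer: Add(Rational(110, 37487529), Mul(Rational(18894, 5401), I, Pow(507694, Rational(1, 2)))) ≈ Add(2.9343e-6, Mul(2492.6, I))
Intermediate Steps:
Function('G')(b) = Add(Mul(-14, b), Mul(Rational(-1, 2), Pow(b, 2))) (Function('G')(b) = Mul(Rational(-1, 2), Add(Add(Pow(b, 2), Mul(27, b)), b)) = Mul(Rational(-1, 2), Add(Pow(b, 2), Mul(28, b))) = Add(Mul(-14, b), Mul(Rational(-1, 2), Pow(b, 2))))
Function('Q')(v, z) = Pow(Add(v, Mul(Rational(-1, 2), v, Add(28, v))), Rational(1, 2))
Add(Mul(-888018, Pow(Function('Q')(491, 2161), -1)), Mul(Function('O')(2021), Pow(333882, -1))) = Add(Mul(-888018, Pow(Mul(Rational(1, 2), Pow(2, Rational(1, 2)), Pow(Mul(491, Add(-26, Mul(-1, 491))), Rational(1, 2))), -1)), Mul(Mul(1980, Pow(2021, -1)), Pow(333882, -1))) = Add(Mul(-888018, Pow(Mul(Rational(1, 2), Pow(2, Rational(1, 2)), Pow(Mul(491, Add(-26, -491)), Rational(1, 2))), -1)), Mul(Mul(1980, Rational(1, 2021)), Rational(1, 333882))) = Add(Mul(-888018, Pow(Mul(Rational(1, 2), Pow(2, Rational(1, 2)), Pow(Mul(491, -517), Rational(1, 2))), -1)), Mul(Rational(1980, 2021), Rational(1, 333882))) = Add(Mul(-888018, Pow(Mul(Rational(1, 2), Pow(2, Rational(1, 2)), Pow(-253847, Rational(1, 2))), -1)), Rational(110, 37487529)) = Add(Mul(-888018, Pow(Mul(Rational(1, 2), Pow(2, Rational(1, 2)), Mul(I, Pow(253847, Rational(1, 2)))), -1)), Rational(110, 37487529)) = Add(Mul(-888018, Pow(Mul(Rational(1, 2), I, Pow(507694, Rational(1, 2))), -1)), Rational(110, 37487529)) = Add(Mul(-888018, Mul(Rational(-1, 253847), I, Pow(507694, Rational(1, 2)))), Rational(110, 37487529)) = Add(Mul(Rational(18894, 5401), I, Pow(507694, Rational(1, 2))), Rational(110, 37487529)) = Add(Rational(110, 37487529), Mul(Rational(18894, 5401), I, Pow(507694, Rational(1, 2))))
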